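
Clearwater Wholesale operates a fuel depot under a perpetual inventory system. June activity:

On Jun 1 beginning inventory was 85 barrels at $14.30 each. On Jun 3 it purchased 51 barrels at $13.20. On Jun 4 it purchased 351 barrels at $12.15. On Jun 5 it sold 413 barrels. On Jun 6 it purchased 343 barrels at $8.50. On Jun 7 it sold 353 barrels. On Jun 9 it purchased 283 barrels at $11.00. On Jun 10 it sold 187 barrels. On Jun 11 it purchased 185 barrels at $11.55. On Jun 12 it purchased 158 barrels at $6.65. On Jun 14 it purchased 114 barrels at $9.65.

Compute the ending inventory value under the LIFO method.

Ending inventory = $6,258.75

Jun 5, 413 sold [LIFO — newest first]: 351 @ $12.15 + 51 @ $13.20 + 11 @ $14.30 = $5,095.15
Jun 7, 353 sold [LIFO — newest first]: 343 @ $8.50 + 10 @ $14.30 = $3,058.50
Jun 10, 187 sold [LIFO — newest first]: 187 @ $11.00 = $2,057.00
Total COGS = $5,095.15 + $3,058.50 + $2,057.00 = $10,210.65
Ending inventory: 64 @ $14.30 + 96 @ $11.00 + 185 @ $11.55 + 158 @ $6.65 + 114 @ $9.65 = $6,258.75
Check: goods available $16,469.40 = COGS $10,210.65 + ending $6,258.75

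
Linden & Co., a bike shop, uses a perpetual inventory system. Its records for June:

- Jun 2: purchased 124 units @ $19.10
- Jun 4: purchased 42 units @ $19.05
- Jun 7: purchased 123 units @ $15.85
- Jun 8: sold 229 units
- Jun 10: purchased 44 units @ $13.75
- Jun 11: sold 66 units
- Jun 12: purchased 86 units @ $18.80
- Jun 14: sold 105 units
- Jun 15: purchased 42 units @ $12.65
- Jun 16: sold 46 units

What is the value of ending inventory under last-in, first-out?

Jun 8, 229 sold [LIFO — newest first]: 123 @ $15.85 + 42 @ $19.05 + 64 @ $19.10 = $3,972.05
Jun 11, 66 sold [LIFO — newest first]: 44 @ $13.75 + 22 @ $19.10 = $1,025.20
Jun 14, 105 sold [LIFO — newest first]: 86 @ $18.80 + 19 @ $19.10 = $1,979.70
Jun 16, 46 sold [LIFO — newest first]: 42 @ $12.65 + 4 @ $19.10 = $607.70
Total COGS = $3,972.05 + $1,025.20 + $1,979.70 + $607.70 = $7,584.65
Ending inventory: 15 @ $19.10 = $286.50

Ending inventory = $286.50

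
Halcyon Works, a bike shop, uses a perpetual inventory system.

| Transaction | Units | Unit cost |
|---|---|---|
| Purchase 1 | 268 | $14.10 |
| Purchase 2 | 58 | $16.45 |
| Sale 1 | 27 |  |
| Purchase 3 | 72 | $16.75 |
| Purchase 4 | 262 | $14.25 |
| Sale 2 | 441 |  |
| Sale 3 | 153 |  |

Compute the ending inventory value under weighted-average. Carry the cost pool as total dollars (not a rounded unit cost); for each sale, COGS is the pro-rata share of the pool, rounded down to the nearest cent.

After Purchase 1: 268 on hand, pool $3,778.80 (≈ $14.1000 each)
After Purchase 2: 326 on hand, pool $4,732.90 (≈ $14.5181 each)
Sale 1, sell 27: 27/326 × $4,732.90 → $391.98
After Purchase 3: 371 on hand, pool $5,546.92 (≈ $14.9513 each)
After Purchase 4: 633 on hand, pool $9,280.42 (≈ $14.6610 each)
Sale 2, sell 441: 441/633 × $9,280.42 → $6,465.50
Sale 3, sell 153: 153/192 × $2,814.92 → $2,243.13
Total COGS = $391.98 + $6,465.50 + $2,243.13 = $9,100.61
Ending inventory (cost pool remaining) = $571.79

Ending inventory = $571.79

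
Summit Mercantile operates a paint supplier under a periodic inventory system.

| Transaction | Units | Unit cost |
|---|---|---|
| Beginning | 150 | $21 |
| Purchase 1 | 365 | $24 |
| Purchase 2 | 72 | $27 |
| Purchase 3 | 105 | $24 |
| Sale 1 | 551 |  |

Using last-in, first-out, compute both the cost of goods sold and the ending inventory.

COGS = $13,413; ending inventory = $2,961

Sale 1 (551) [LIFO — newest first]: 105 @ $24 + 72 @ $27 + 365 @ $24 + 9 @ $21 = $13,413
Ending inventory: 141 @ $21 = $2,961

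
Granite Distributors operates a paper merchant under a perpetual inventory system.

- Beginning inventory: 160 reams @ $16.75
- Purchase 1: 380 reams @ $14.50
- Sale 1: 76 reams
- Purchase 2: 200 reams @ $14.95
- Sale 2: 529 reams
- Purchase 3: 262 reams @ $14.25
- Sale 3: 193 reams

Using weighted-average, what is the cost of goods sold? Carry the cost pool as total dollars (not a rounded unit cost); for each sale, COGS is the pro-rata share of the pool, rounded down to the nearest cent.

After Beginning: 160 on hand, pool $2,680.00 (≈ $16.7500 each)
After Purchase 1: 540 on hand, pool $8,190.00 (≈ $15.1667 each)
Sale 1, sell 76: 76/540 × $8,190.00 → $1,152.66
After Purchase 2: 664 on hand, pool $10,027.34 (≈ $15.1014 each)
Sale 2, sell 529: 529/664 × $10,027.34 → $7,988.64
After Purchase 3: 397 on hand, pool $5,772.20 (≈ $14.5395 each)
Sale 3, sell 193: 193/397 × $5,772.20 → $2,806.13
Total COGS = $1,152.66 + $7,988.64 + $2,806.13 = $11,947.43
Ending inventory (cost pool remaining) = $2,966.07

COGS = $11,947.43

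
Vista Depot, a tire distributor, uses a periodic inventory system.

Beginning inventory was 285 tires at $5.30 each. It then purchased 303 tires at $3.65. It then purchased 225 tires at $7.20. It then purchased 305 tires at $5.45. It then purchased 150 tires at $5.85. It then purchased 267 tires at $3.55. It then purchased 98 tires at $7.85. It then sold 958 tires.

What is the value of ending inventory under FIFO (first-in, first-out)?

Sale 1 (958) [FIFO — oldest first]: 285 @ $5.30 + 303 @ $3.65 + 225 @ $7.20 + 145 @ $5.45 = $5,026.70
Ending inventory: 160 @ $5.45 + 150 @ $5.85 + 267 @ $3.55 + 98 @ $7.85 = $3,466.65

Ending inventory = $3,466.65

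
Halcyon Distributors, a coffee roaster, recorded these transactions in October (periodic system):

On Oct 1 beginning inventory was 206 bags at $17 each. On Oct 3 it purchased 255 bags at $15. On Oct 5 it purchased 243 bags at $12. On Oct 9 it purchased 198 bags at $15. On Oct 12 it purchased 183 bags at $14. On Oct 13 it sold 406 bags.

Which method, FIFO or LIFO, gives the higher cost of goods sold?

FIFO

FIFO COGS: 206 @ $17 + 200 @ $15 = $6,502
LIFO COGS: 183 @ $14 + 198 @ $15 + 25 @ $12 = $5,832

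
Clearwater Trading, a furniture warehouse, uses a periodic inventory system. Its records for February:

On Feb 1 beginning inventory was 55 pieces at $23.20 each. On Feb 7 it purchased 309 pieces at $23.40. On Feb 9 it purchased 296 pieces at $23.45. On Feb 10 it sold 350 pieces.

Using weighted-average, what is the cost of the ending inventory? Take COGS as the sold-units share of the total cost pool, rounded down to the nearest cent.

Feb 10, sell 350: 350/660 × $15,447.80 → $8,192.01
Ending inventory (cost pool remaining) = $7,255.79

Ending inventory = $7,255.79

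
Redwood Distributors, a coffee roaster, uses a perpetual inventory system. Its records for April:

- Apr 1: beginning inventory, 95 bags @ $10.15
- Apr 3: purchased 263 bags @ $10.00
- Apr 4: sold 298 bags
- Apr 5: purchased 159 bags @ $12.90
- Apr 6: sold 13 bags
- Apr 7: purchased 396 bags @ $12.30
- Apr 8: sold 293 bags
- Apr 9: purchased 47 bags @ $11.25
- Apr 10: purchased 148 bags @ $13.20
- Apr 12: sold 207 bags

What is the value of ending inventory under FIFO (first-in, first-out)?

Apr 4, 298 sold [FIFO — oldest first]: 95 @ $10.15 + 203 @ $10.00 = $2,994.25
Apr 6, 13 sold [FIFO — oldest first]: 13 @ $10.00 = $130.00
Apr 8, 293 sold [FIFO — oldest first]: 47 @ $10.00 + 159 @ $12.90 + 87 @ $12.30 = $3,591.20
Apr 12, 207 sold [FIFO — oldest first]: 207 @ $12.30 = $2,546.10
Total COGS = $2,994.25 + $130.00 + $3,591.20 + $2,546.10 = $9,261.55
Ending inventory: 102 @ $12.30 + 47 @ $11.25 + 148 @ $13.20 = $3,736.95

Ending inventory = $3,736.95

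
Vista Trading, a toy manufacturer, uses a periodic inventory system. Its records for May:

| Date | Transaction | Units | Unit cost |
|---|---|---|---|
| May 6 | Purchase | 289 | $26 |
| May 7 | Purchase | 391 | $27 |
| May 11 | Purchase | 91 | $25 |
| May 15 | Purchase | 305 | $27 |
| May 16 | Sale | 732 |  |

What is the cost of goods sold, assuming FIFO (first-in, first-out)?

COGS = $19,371

May 16, 732 sold [FIFO — oldest first]: 289 @ $26 + 391 @ $27 + 52 @ $25 = $19,371
Ending inventory: 39 @ $25 + 305 @ $27 = $9,210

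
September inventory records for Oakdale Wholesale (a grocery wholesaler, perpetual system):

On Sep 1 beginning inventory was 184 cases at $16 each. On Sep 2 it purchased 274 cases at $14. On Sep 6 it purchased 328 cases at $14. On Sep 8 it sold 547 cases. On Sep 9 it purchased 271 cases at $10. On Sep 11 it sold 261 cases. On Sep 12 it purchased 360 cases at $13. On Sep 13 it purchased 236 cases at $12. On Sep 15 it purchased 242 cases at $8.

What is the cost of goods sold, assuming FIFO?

Sep 8, 547 sold [FIFO — oldest first]: 184 @ $16 + 274 @ $14 + 89 @ $14 = $8,026
Sep 11, 261 sold [FIFO — oldest first]: 239 @ $14 + 22 @ $10 = $3,566
Total COGS = $8,026 + $3,566 = $11,592
Ending inventory: 249 @ $10 + 360 @ $13 + 236 @ $12 + 242 @ $8 = $11,938
Check: goods available $23,530 = COGS $11,592 + ending $11,938

COGS = $11,592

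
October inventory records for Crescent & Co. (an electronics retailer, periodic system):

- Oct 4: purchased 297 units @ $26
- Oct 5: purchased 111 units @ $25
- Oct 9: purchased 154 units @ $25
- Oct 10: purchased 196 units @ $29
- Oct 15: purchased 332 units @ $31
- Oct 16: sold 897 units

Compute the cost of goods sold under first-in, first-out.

COGS = $24,340

Oct 16, 897 sold [FIFO — oldest first]: 297 @ $26 + 111 @ $25 + 154 @ $25 + 196 @ $29 + 139 @ $31 = $24,340
Ending inventory: 193 @ $31 = $5,983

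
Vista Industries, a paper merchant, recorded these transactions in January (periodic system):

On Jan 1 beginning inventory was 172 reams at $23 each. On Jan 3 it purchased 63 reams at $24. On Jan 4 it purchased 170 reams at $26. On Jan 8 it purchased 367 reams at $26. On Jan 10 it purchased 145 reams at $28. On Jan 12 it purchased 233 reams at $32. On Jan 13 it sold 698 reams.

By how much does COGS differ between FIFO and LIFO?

$2,330

FIFO COGS: 172 @ $23 + 63 @ $24 + 170 @ $26 + 293 @ $26 = $17,506
LIFO COGS: 233 @ $32 + 145 @ $28 + 320 @ $26 = $19,836
Difference = |$17,506 − $19,836| = $2,330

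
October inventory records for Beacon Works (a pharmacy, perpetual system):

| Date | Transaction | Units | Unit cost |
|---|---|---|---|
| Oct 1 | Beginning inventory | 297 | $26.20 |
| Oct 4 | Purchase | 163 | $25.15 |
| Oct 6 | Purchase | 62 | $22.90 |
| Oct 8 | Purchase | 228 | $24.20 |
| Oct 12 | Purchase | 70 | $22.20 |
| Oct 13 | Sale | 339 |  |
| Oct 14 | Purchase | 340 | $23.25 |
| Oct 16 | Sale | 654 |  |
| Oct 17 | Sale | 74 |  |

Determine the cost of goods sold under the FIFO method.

COGS = $26,115.00

Oct 13, 339 sold [FIFO — oldest first]: 297 @ $26.20 + 42 @ $25.15 = $8,837.70
Oct 16, 654 sold [FIFO — oldest first]: 121 @ $25.15 + 62 @ $22.90 + 228 @ $24.20 + 70 @ $22.20 + 173 @ $23.25 = $15,556.80
Oct 17, 74 sold [FIFO — oldest first]: 74 @ $23.25 = $1,720.50
Total COGS = $8,837.70 + $15,556.80 + $1,720.50 = $26,115.00
Ending inventory: 93 @ $23.25 = $2,162.25
Check: goods available $28,277.25 = COGS $26,115.00 + ending $2,162.25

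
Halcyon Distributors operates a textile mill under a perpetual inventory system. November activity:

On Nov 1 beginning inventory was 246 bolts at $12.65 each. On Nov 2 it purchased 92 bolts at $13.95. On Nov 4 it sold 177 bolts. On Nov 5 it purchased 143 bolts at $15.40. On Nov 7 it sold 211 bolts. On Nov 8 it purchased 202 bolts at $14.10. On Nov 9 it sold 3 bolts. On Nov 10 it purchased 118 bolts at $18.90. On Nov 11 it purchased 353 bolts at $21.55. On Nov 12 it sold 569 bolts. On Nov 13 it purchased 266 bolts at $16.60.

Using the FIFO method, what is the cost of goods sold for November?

COGS = $15,102.35

Nov 4, 177 sold [FIFO — oldest first]: 177 @ $12.65 = $2,239.05
Nov 7, 211 sold [FIFO — oldest first]: 69 @ $12.65 + 92 @ $13.95 + 50 @ $15.40 = $2,926.25
Nov 9, 3 sold [FIFO — oldest first]: 3 @ $15.40 = $46.20
Nov 12, 569 sold [FIFO — oldest first]: 90 @ $15.40 + 202 @ $14.10 + 118 @ $18.90 + 159 @ $21.55 = $9,890.85
Total COGS = $2,239.05 + $2,926.25 + $46.20 + $9,890.85 = $15,102.35
Ending inventory: 194 @ $21.55 + 266 @ $16.60 = $8,596.30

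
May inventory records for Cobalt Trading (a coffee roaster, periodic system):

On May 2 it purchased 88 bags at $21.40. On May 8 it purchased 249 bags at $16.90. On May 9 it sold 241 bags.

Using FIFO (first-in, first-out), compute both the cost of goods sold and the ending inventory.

COGS = $4,468.90; ending inventory = $1,622.40

May 9, 241 sold [FIFO — oldest first]: 88 @ $21.40 + 153 @ $16.90 = $4,468.90
Ending inventory: 96 @ $16.90 = $1,622.40
Check: goods available $6,091.30 = COGS $4,468.90 + ending $1,622.40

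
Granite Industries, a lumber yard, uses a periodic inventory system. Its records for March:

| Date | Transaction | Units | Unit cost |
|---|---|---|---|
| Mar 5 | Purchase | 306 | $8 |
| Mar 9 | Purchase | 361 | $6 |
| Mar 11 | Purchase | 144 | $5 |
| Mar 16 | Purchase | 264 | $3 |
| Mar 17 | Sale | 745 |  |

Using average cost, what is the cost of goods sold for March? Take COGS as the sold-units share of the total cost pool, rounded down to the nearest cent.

Mar 17, sell 745: 745/1075 × $6,126.00 → $4,245.46
Ending inventory (cost pool remaining) = $1,880.54

COGS = $4,245.46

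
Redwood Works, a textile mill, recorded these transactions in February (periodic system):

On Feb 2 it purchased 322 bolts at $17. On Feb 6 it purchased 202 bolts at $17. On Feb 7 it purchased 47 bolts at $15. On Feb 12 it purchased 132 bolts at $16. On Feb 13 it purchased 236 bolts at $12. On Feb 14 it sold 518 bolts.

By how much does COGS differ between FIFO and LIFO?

$1,406

FIFO COGS: 322 @ $17 + 196 @ $17 = $8,806
LIFO COGS: 236 @ $12 + 132 @ $16 + 47 @ $15 + 103 @ $17 = $7,400
Difference = |$8,806 − $7,400| = $1,406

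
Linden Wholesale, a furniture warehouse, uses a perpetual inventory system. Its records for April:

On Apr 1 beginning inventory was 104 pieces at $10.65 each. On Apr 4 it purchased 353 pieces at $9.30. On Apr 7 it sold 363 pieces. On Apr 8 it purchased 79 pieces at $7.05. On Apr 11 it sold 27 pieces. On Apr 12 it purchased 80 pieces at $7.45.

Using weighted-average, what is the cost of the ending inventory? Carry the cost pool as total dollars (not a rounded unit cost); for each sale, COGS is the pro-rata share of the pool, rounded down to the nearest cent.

After Apr 1: 104 on hand, pool $1,107.60 (≈ $10.6500 each)
After Apr 4: 457 on hand, pool $4,390.50 (≈ $9.6072 each)
Apr 7, sell 363: 363/457 × $4,390.50 → $3,487.42
After Apr 8: 173 on hand, pool $1,460.03 (≈ $8.4395 each)
Apr 11, sell 27: 27/173 × $1,460.03 → $227.86
After Apr 12: 226 on hand, pool $1,828.17 (≈ $8.0892 each)
Total COGS = $3,487.42 + $227.86 = $3,715.28
Ending inventory (cost pool remaining) = $1,828.17
Check: goods available $5,543.45 = COGS $3,715.28 + ending $1,828.17

Ending inventory = $1,828.17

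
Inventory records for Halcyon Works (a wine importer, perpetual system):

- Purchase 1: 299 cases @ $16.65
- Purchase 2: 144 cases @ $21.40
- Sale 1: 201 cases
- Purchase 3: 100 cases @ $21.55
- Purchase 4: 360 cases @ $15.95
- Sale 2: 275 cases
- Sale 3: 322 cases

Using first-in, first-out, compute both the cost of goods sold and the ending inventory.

COGS = $14,282.20; ending inventory = $1,674.75

Sale 1 (201) [FIFO — oldest first]: 201 @ $16.65 = $3,346.65
Sale 2 (275) [FIFO — oldest first]: 98 @ $16.65 + 144 @ $21.40 + 33 @ $21.55 = $5,424.45
Sale 3 (322) [FIFO — oldest first]: 67 @ $21.55 + 255 @ $15.95 = $5,511.10
Total COGS = $3,346.65 + $5,424.45 + $5,511.10 = $14,282.20
Ending inventory: 105 @ $15.95 = $1,674.75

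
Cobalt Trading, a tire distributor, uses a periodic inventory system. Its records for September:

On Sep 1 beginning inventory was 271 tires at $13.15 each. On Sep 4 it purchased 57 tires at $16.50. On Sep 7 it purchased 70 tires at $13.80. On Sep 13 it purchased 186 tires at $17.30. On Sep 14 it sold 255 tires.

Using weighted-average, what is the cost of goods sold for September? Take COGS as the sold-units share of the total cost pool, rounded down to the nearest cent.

Sep 14, sell 255: 255/584 × $8,687.95 → $3,793.53
Ending inventory (cost pool remaining) = $4,894.42

COGS = $3,793.53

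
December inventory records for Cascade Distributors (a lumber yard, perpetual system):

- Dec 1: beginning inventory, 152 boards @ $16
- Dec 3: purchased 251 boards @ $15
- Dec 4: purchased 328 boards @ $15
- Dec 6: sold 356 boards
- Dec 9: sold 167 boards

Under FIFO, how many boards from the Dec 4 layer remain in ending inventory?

208

Dec 6, 356 sold [FIFO — oldest first]: 152 @ $16 + 204 @ $15 = $5,492
Dec 9, 167 sold [FIFO — oldest first]: 47 @ $15 + 120 @ $15 = $2,505
Total COGS = $5,492 + $2,505 = $7,997
Ending inventory: 208 @ $15 = $3,120
Check: goods available $11,117 = COGS $7,997 + ending $3,120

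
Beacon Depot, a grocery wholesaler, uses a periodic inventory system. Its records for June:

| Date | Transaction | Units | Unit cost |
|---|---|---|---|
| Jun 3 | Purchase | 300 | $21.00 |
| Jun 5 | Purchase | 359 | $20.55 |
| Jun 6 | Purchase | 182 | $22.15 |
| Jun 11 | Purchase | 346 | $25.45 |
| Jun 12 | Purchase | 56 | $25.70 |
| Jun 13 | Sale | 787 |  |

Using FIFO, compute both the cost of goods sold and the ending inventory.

COGS = $16,512.65; ending inventory = $11,441.00

Jun 13, 787 sold [FIFO — oldest first]: 300 @ $21.00 + 359 @ $20.55 + 128 @ $22.15 = $16,512.65
Ending inventory: 54 @ $22.15 + 346 @ $25.45 + 56 @ $25.70 = $11,441.00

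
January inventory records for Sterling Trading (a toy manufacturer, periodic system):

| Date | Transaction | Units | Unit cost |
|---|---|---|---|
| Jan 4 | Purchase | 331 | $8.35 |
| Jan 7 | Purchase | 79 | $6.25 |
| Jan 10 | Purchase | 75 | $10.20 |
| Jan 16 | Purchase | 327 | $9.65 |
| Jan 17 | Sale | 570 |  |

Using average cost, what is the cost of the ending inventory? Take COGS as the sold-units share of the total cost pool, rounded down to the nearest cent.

Jan 17, sell 570: 570/812 × $7,178.15 → $5,038.84
Ending inventory (cost pool remaining) = $2,139.31

Ending inventory = $2,139.31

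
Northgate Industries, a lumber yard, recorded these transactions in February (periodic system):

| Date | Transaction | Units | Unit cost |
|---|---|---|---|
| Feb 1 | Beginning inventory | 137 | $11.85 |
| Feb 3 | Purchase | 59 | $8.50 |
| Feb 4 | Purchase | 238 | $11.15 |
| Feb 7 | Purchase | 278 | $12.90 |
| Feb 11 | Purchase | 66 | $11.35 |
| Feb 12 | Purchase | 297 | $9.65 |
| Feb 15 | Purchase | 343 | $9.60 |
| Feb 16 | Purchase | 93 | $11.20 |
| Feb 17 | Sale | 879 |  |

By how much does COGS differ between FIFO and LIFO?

$1,107.05

FIFO COGS: 137 @ $11.85 + 59 @ $8.50 + 238 @ $11.15 + 278 @ $12.90 + 66 @ $11.35 + 101 @ $9.65 = $10,088.60
LIFO COGS: 93 @ $11.20 + 343 @ $9.60 + 297 @ $9.65 + 66 @ $11.35 + 80 @ $12.90 = $8,981.55
Difference = |$10,088.60 − $8,981.55| = $1,107.05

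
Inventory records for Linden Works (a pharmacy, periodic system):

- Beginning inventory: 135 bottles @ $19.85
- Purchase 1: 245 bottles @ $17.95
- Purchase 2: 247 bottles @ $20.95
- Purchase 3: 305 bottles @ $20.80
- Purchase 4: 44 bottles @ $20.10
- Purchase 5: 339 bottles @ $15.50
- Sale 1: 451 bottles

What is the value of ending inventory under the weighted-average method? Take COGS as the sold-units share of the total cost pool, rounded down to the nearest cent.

Sale 1, sell 451: 451/1315 × $24,735.05 → $8,483.27
Ending inventory (cost pool remaining) = $16,251.78
Check: goods available $24,735.05 = COGS $8,483.27 + ending $16,251.78

Ending inventory = $16,251.78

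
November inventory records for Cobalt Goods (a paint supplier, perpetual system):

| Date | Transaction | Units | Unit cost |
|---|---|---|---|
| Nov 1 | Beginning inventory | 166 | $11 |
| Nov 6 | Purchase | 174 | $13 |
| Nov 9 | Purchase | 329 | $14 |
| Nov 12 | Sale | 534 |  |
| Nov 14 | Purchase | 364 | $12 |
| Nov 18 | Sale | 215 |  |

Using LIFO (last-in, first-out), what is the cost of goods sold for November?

Nov 12, 534 sold [LIFO — newest first]: 329 @ $14 + 174 @ $13 + 31 @ $11 = $7,209
Nov 18, 215 sold [LIFO — newest first]: 215 @ $12 = $2,580
Total COGS = $7,209 + $2,580 = $9,789
Ending inventory: 135 @ $11 + 149 @ $12 = $3,273

COGS = $9,789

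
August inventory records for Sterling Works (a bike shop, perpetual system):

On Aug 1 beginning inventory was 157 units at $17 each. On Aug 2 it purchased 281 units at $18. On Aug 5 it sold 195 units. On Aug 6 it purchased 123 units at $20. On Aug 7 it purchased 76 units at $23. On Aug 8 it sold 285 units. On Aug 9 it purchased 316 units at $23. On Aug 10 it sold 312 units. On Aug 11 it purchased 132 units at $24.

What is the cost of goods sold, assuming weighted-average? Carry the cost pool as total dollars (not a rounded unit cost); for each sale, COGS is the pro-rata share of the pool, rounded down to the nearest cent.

COGS = $15,702.04

After Aug 1: 157 on hand, pool $2,669.00 (≈ $17.0000 each)
After Aug 2: 438 on hand, pool $7,727.00 (≈ $17.6416 each)
Aug 5, sell 195: 195/438 × $7,727.00 → $3,440.10
After Aug 6: 366 on hand, pool $6,746.90 (≈ $18.4342 each)
After Aug 7: 442 on hand, pool $8,494.90 (≈ $19.2192 each)
Aug 8, sell 285: 285/442 × $8,494.90 → $5,477.48
After Aug 9: 473 on hand, pool $10,285.42 (≈ $21.7451 each)
Aug 10, sell 312: 312/473 × $10,285.42 → $6,784.46
After Aug 11: 293 on hand, pool $6,668.96 (≈ $22.7610 each)
Total COGS = $3,440.10 + $5,477.48 + $6,784.46 = $15,702.04
Ending inventory (cost pool remaining) = $6,668.96
Check: goods available $22,371.00 = COGS $15,702.04 + ending $6,668.96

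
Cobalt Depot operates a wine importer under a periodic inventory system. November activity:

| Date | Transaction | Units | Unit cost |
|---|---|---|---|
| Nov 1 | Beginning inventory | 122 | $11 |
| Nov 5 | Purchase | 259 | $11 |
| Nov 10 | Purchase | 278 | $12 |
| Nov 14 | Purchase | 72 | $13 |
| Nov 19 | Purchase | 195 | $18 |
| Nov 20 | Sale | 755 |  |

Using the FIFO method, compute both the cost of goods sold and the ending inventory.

COGS = $8,895; ending inventory = $3,078

Nov 20, 755 sold [FIFO — oldest first]: 122 @ $11 + 259 @ $11 + 278 @ $12 + 72 @ $13 + 24 @ $18 = $8,895
Ending inventory: 171 @ $18 = $3,078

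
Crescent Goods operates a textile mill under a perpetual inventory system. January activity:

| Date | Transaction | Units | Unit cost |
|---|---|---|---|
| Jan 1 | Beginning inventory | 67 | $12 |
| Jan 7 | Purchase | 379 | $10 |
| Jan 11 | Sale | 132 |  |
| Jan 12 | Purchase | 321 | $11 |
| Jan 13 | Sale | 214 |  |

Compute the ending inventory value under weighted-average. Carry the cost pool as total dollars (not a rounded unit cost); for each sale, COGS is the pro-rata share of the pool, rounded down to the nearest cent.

Ending inventory = $4,485.38

After Jan 1: 67 on hand, pool $804.00 (≈ $12.0000 each)
After Jan 7: 446 on hand, pool $4,594.00 (≈ $10.3004 each)
Jan 11, sell 132: 132/446 × $4,594.00 → $1,359.65
After Jan 12: 635 on hand, pool $6,765.35 (≈ $10.6541 each)
Jan 13, sell 214: 214/635 × $6,765.35 → $2,279.97
Total COGS = $1,359.65 + $2,279.97 = $3,639.62
Ending inventory (cost pool remaining) = $4,485.38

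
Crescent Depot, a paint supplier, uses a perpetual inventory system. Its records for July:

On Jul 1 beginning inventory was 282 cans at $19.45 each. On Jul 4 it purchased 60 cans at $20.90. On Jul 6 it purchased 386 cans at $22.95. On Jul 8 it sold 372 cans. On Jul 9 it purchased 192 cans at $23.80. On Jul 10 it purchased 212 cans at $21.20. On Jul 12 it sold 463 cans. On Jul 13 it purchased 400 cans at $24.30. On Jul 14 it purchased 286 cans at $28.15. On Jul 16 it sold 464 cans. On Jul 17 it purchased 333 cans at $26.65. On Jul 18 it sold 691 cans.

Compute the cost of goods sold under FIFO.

COGS = $47,016.30

Jul 8, 372 sold [FIFO — oldest first]: 282 @ $19.45 + 60 @ $20.90 + 30 @ $22.95 = $7,427.40
Jul 12, 463 sold [FIFO — oldest first]: 356 @ $22.95 + 107 @ $23.80 = $10,716.80
Jul 16, 464 sold [FIFO — oldest first]: 85 @ $23.80 + 212 @ $21.20 + 167 @ $24.30 = $10,575.50
Jul 18, 691 sold [FIFO — oldest first]: 233 @ $24.30 + 286 @ $28.15 + 172 @ $26.65 = $18,296.60
Total COGS = $7,427.40 + $10,716.80 + $10,575.50 + $18,296.60 = $47,016.30
Ending inventory: 161 @ $26.65 = $4,290.65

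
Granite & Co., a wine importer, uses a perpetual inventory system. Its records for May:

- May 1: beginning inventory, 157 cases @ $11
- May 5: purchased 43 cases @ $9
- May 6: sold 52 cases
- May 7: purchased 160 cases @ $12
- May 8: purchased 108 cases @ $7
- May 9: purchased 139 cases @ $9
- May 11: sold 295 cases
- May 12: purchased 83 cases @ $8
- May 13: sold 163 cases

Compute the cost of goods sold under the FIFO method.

May 6, 52 sold [FIFO — oldest first]: 52 @ $11 = $572
May 11, 295 sold [FIFO — oldest first]: 105 @ $11 + 43 @ $9 + 147 @ $12 = $3,306
May 13, 163 sold [FIFO — oldest first]: 13 @ $12 + 108 @ $7 + 42 @ $9 = $1,290
Total COGS = $572 + $3,306 + $1,290 = $5,168
Ending inventory: 97 @ $9 + 83 @ $8 = $1,537

COGS = $5,168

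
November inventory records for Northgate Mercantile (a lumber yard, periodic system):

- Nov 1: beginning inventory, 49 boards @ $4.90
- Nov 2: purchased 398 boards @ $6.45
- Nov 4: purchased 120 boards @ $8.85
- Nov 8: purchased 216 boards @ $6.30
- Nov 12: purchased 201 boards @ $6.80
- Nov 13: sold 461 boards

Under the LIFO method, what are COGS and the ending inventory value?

Nov 13, 461 sold [LIFO — newest first]: 201 @ $6.80 + 216 @ $6.30 + 44 @ $8.85 = $3,117.00
Ending inventory: 49 @ $4.90 + 398 @ $6.45 + 76 @ $8.85 = $3,479.80

COGS = $3,117.00; ending inventory = $3,479.80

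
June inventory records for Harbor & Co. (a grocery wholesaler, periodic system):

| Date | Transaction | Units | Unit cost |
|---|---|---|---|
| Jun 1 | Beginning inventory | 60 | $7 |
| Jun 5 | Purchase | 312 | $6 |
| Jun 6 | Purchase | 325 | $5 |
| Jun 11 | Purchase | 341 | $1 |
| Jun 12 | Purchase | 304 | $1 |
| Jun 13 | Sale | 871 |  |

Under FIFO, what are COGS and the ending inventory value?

Jun 13, 871 sold [FIFO — oldest first]: 60 @ $7 + 312 @ $6 + 325 @ $5 + 174 @ $1 = $4,091
Ending inventory: 167 @ $1 + 304 @ $1 = $471
Check: goods available $4,562 = COGS $4,091 + ending $471

COGS = $4,091; ending inventory = $471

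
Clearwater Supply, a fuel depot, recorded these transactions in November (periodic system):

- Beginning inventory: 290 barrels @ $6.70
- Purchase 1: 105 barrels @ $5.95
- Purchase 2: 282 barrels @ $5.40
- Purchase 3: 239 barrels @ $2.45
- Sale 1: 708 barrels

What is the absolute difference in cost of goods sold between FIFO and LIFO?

FIFO COGS: 290 @ $6.70 + 105 @ $5.95 + 282 @ $5.40 + 31 @ $2.45 = $4,166.50
LIFO COGS: 239 @ $2.45 + 282 @ $5.40 + 105 @ $5.95 + 82 @ $6.70 = $3,282.50
Difference = |$4,166.50 − $3,282.50| = $884.00

$884.00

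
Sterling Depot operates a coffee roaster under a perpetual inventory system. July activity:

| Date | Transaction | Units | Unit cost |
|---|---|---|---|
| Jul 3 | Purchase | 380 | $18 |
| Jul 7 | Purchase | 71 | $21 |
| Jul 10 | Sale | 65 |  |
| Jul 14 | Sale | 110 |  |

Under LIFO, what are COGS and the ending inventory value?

COGS = $3,363; ending inventory = $4,968

Jul 10, 65 sold [LIFO — newest first]: 65 @ $21 = $1,365
Jul 14, 110 sold [LIFO — newest first]: 6 @ $21 + 104 @ $18 = $1,998
Total COGS = $1,365 + $1,998 = $3,363
Ending inventory: 276 @ $18 = $4,968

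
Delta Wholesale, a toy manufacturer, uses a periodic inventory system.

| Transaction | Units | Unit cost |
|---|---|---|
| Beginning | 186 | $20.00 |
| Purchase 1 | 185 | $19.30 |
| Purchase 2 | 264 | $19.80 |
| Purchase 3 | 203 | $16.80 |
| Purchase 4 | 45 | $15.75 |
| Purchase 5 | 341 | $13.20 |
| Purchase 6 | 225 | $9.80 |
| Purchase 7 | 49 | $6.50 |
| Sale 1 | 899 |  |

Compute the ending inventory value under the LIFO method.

Sale 1 (899) [LIFO — newest first]: 49 @ $6.50 + 225 @ $9.80 + 341 @ $13.20 + 45 @ $15.75 + 203 @ $16.80 + 36 @ $19.80 = $11,856.65
Ending inventory: 186 @ $20.00 + 185 @ $19.30 + 228 @ $19.80 = $11,804.90

Ending inventory = $11,804.90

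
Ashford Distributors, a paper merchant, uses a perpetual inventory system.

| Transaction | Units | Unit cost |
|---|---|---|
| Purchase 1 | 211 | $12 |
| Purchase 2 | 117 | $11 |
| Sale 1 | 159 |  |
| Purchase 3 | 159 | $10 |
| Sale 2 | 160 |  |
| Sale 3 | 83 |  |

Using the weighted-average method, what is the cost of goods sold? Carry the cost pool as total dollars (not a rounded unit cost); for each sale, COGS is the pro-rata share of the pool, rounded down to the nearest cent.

COGS = $4,487.02

After Purchase 1: 211 on hand, pool $2,532.00 (≈ $12.0000 each)
After Purchase 2: 328 on hand, pool $3,819.00 (≈ $11.6433 each)
Sale 1, sell 159: 159/328 × $3,819.00 → $1,851.28
After Purchase 3: 328 on hand, pool $3,557.72 (≈ $10.8467 each)
Sale 2, sell 160: 160/328 × $3,557.72 → $1,735.47
Sale 3, sell 83: 83/168 × $1,822.25 → $900.27
Total COGS = $1,851.28 + $1,735.47 + $900.27 = $4,487.02
Ending inventory (cost pool remaining) = $921.98
Check: goods available $5,409.00 = COGS $4,487.02 + ending $921.98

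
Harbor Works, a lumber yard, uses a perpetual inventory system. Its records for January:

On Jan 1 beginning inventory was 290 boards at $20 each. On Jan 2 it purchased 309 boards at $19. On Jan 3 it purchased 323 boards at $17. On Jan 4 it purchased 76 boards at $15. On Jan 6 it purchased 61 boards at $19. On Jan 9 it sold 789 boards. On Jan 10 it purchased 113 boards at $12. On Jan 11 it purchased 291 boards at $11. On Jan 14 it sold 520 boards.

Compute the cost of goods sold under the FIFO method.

COGS = $22,324

Jan 9, 789 sold [FIFO — oldest first]: 290 @ $20 + 309 @ $19 + 190 @ $17 = $14,901
Jan 14, 520 sold [FIFO — oldest first]: 133 @ $17 + 76 @ $15 + 61 @ $19 + 113 @ $12 + 137 @ $11 = $7,423
Total COGS = $14,901 + $7,423 = $22,324
Ending inventory: 154 @ $11 = $1,694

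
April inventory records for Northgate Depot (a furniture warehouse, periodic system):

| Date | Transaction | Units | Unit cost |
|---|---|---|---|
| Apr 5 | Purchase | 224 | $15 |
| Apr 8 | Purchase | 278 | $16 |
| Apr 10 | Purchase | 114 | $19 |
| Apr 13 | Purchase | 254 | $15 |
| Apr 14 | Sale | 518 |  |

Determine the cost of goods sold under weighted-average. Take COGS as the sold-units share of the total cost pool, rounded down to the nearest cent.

COGS = $8,207.02

Apr 14, sell 518: 518/870 × $13,784.00 → $8,207.02
Ending inventory (cost pool remaining) = $5,576.98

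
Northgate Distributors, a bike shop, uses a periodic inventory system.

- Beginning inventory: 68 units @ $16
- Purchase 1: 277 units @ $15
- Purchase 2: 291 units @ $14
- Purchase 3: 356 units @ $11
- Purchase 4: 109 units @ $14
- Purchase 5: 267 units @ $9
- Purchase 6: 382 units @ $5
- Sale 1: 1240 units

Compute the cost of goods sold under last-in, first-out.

COGS = $11,519

Sale 1 (1240) [LIFO — newest first]: 382 @ $5 + 267 @ $9 + 109 @ $14 + 356 @ $11 + 126 @ $14 = $11,519
Ending inventory: 68 @ $16 + 277 @ $15 + 165 @ $14 = $7,553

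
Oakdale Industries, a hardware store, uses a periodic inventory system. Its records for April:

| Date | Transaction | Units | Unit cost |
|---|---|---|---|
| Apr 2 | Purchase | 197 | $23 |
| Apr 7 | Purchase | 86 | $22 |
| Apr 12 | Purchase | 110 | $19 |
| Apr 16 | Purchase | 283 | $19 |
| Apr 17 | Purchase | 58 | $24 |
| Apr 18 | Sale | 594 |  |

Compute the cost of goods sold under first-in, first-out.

Apr 18, 594 sold [FIFO — oldest first]: 197 @ $23 + 86 @ $22 + 110 @ $19 + 201 @ $19 = $12,332
Ending inventory: 82 @ $19 + 58 @ $24 = $2,950

COGS = $12,332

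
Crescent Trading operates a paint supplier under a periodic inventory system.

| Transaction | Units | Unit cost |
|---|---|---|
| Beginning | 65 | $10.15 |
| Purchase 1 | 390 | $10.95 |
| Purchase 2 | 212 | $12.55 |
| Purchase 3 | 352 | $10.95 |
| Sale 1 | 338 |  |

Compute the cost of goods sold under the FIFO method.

Sale 1 (338) [FIFO — oldest first]: 65 @ $10.15 + 273 @ $10.95 = $3,649.10
Ending inventory: 117 @ $10.95 + 212 @ $12.55 + 352 @ $10.95 = $7,796.15

COGS = $3,649.10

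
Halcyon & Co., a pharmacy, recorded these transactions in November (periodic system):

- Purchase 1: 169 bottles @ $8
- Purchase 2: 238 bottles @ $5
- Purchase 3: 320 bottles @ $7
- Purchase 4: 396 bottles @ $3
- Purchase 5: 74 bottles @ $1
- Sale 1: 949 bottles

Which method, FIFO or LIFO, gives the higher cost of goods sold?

FIFO COGS: 169 @ $8 + 238 @ $5 + 320 @ $7 + 222 @ $3 = $5,448
LIFO COGS: 74 @ $1 + 396 @ $3 + 320 @ $7 + 159 @ $5 = $4,297

FIFO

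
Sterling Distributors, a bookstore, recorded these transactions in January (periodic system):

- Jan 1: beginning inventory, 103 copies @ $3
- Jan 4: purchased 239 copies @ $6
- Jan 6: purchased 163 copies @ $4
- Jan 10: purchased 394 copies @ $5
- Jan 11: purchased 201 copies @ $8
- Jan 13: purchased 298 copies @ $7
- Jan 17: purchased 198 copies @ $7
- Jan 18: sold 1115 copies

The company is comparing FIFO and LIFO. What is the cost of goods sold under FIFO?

FIFO COGS: 103 @ $3 + 239 @ $6 + 163 @ $4 + 394 @ $5 + 201 @ $8 + 15 @ $7 = $6,078
LIFO COGS: 198 @ $7 + 298 @ $7 + 201 @ $8 + 394 @ $5 + 24 @ $4 = $7,146

COGS = $6,078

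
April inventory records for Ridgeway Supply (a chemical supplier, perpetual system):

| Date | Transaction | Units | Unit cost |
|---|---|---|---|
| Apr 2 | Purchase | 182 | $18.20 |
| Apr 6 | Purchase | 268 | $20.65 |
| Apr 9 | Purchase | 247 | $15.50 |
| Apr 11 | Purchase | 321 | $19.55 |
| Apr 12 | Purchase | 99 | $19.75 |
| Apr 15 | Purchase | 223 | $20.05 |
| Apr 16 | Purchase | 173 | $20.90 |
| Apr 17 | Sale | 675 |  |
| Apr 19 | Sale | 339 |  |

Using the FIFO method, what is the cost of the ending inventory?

Ending inventory = $10,120.30

Apr 17, 675 sold [FIFO — oldest first]: 182 @ $18.20 + 268 @ $20.65 + 225 @ $15.50 = $12,334.10
Apr 19, 339 sold [FIFO — oldest first]: 22 @ $15.50 + 317 @ $19.55 = $6,538.35
Total COGS = $12,334.10 + $6,538.35 = $18,872.45
Ending inventory: 4 @ $19.55 + 99 @ $19.75 + 223 @ $20.05 + 173 @ $20.90 = $10,120.30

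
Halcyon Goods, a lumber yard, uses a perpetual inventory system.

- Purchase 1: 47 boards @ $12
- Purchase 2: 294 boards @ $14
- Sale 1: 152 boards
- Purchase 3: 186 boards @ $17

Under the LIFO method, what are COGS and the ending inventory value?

Sale 1 (152) [LIFO — newest first]: 152 @ $14 = $2,128
Ending inventory: 47 @ $12 + 142 @ $14 + 186 @ $17 = $5,714
Check: goods available $7,842 = COGS $2,128 + ending $5,714

COGS = $2,128; ending inventory = $5,714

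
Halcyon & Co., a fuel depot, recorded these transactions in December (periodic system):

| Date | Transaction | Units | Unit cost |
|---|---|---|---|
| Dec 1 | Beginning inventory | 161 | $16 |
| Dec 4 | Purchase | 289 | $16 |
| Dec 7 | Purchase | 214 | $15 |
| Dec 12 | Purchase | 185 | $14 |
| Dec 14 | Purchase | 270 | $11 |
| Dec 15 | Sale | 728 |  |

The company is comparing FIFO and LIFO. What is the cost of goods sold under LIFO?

COGS = $9,714

FIFO COGS: 161 @ $16 + 289 @ $16 + 214 @ $15 + 64 @ $14 = $11,306
LIFO COGS: 270 @ $11 + 185 @ $14 + 214 @ $15 + 59 @ $16 = $9,714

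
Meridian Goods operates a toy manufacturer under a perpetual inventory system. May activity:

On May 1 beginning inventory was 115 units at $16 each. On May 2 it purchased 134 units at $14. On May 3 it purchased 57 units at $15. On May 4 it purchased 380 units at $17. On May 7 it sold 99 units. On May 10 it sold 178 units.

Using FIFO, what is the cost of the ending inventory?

Ending inventory = $6,895

May 7, 99 sold [FIFO — oldest first]: 99 @ $16 = $1,584
May 10, 178 sold [FIFO — oldest first]: 16 @ $16 + 134 @ $14 + 28 @ $15 = $2,552
Total COGS = $1,584 + $2,552 = $4,136
Ending inventory: 29 @ $15 + 380 @ $17 = $6,895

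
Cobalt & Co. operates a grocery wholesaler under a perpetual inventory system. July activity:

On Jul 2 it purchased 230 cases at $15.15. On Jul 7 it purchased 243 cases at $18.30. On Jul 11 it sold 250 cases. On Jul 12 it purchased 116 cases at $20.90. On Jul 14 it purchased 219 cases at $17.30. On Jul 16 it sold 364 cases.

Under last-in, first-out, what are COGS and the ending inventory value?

COGS = $11,205.40; ending inventory = $2,939.10

Jul 11, 250 sold [LIFO — newest first]: 243 @ $18.30 + 7 @ $15.15 = $4,552.95
Jul 16, 364 sold [LIFO — newest first]: 219 @ $17.30 + 116 @ $20.90 + 29 @ $15.15 = $6,652.45
Total COGS = $4,552.95 + $6,652.45 = $11,205.40
Ending inventory: 194 @ $15.15 = $2,939.10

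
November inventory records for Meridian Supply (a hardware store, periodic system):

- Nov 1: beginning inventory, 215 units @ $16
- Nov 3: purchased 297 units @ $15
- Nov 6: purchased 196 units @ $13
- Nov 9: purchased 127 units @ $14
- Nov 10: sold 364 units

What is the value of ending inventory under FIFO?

Ending inventory = $6,546

Nov 10, 364 sold [FIFO — oldest first]: 215 @ $16 + 149 @ $15 = $5,675
Ending inventory: 148 @ $15 + 196 @ $13 + 127 @ $14 = $6,546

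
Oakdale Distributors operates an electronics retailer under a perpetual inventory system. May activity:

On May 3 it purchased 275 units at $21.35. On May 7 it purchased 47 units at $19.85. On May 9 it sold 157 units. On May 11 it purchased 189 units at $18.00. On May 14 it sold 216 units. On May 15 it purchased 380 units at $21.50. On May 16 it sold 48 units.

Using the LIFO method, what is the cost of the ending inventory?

Ending inventory = $10,084.30

May 9, 157 sold [LIFO — newest first]: 47 @ $19.85 + 110 @ $21.35 = $3,281.45
May 14, 216 sold [LIFO — newest first]: 189 @ $18.00 + 27 @ $21.35 = $3,978.45
May 16, 48 sold [LIFO — newest first]: 48 @ $21.50 = $1,032.00
Total COGS = $3,281.45 + $3,978.45 + $1,032.00 = $8,291.90
Ending inventory: 138 @ $21.35 + 332 @ $21.50 = $10,084.30
Check: goods available $18,376.20 = COGS $8,291.90 + ending $10,084.30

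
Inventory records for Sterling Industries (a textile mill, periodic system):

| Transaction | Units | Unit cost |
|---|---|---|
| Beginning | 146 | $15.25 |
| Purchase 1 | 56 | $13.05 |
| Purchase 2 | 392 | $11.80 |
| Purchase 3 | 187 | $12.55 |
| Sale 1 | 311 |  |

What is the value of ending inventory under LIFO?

Ending inventory = $6,119.70

Sale 1 (311) [LIFO — newest first]: 187 @ $12.55 + 124 @ $11.80 = $3,810.05
Ending inventory: 146 @ $15.25 + 56 @ $13.05 + 268 @ $11.80 = $6,119.70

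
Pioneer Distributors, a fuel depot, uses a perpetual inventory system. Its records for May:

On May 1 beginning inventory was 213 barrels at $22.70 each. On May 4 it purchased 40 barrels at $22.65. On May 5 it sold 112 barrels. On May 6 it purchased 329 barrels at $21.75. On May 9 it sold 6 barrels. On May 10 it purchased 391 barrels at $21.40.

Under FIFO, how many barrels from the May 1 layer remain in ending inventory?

95

May 5, 112 sold [FIFO — oldest first]: 112 @ $22.70 = $2,542.40
May 9, 6 sold [FIFO — oldest first]: 6 @ $22.70 = $136.20
Total COGS = $2,542.40 + $136.20 = $2,678.60
Ending inventory: 95 @ $22.70 + 40 @ $22.65 + 329 @ $21.75 + 391 @ $21.40 = $18,585.65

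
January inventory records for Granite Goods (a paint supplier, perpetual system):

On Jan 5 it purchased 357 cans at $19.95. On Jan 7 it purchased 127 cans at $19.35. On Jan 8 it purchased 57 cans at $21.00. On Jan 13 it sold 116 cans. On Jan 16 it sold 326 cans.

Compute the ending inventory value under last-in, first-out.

Jan 13, 116 sold [LIFO — newest first]: 57 @ $21.00 + 59 @ $19.35 = $2,338.65
Jan 16, 326 sold [LIFO — newest first]: 68 @ $19.35 + 258 @ $19.95 = $6,462.90
Total COGS = $2,338.65 + $6,462.90 = $8,801.55
Ending inventory: 99 @ $19.95 = $1,975.05

Ending inventory = $1,975.05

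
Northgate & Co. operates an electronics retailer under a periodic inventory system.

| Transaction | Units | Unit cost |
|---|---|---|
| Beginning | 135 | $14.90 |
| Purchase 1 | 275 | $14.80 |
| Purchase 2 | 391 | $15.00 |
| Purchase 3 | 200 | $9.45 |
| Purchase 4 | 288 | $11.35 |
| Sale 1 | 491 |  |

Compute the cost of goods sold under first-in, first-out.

Sale 1 (491) [FIFO — oldest first]: 135 @ $14.90 + 275 @ $14.80 + 81 @ $15.00 = $7,296.50
Ending inventory: 310 @ $15.00 + 200 @ $9.45 + 288 @ $11.35 = $9,808.80

COGS = $7,296.50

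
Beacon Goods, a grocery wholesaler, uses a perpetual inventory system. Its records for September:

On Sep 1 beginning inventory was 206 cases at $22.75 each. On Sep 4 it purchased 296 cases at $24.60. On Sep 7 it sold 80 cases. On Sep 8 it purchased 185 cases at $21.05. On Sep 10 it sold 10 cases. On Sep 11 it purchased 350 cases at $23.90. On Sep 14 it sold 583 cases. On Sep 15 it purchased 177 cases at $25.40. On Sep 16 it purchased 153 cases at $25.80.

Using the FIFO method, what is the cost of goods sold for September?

COGS = $15,567.65

Sep 7, 80 sold [FIFO — oldest first]: 80 @ $22.75 = $1,820.00
Sep 10, 10 sold [FIFO — oldest first]: 10 @ $22.75 = $227.50
Sep 14, 583 sold [FIFO — oldest first]: 116 @ $22.75 + 296 @ $24.60 + 171 @ $21.05 = $13,520.15
Total COGS = $1,820.00 + $227.50 + $13,520.15 = $15,567.65
Ending inventory: 14 @ $21.05 + 350 @ $23.90 + 177 @ $25.40 + 153 @ $25.80 = $17,102.90
Check: goods available $32,670.55 = COGS $15,567.65 + ending $17,102.90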